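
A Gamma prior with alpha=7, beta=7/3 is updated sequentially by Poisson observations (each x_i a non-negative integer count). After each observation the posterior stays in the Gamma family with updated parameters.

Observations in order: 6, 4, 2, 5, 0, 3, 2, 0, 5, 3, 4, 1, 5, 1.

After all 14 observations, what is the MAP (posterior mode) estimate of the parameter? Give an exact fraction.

141/49

obs 1: x=6 → posterior Gamma(13, 10/3)
obs 2: x=4 → posterior Gamma(17, 13/3)
obs 3: x=2 → posterior Gamma(19, 16/3)
obs 4: x=5 → posterior Gamma(24, 19/3)
obs 5: x=0 → posterior Gamma(24, 22/3)
obs 6: x=3 → posterior Gamma(27, 25/3)
obs 7: x=2 → posterior Gamma(29, 28/3)
obs 8: x=0 → posterior Gamma(29, 31/3)
obs 9: x=5 → posterior Gamma(34, 34/3)
obs 10: x=3 → posterior Gamma(37, 37/3)
obs 11: x=4 → posterior Gamma(41, 40/3)
obs 12: x=1 → posterior Gamma(42, 43/3)
obs 13: x=5 → posterior Gamma(47, 46/3)
obs 14: x=1 → posterior Gamma(48, 49/3)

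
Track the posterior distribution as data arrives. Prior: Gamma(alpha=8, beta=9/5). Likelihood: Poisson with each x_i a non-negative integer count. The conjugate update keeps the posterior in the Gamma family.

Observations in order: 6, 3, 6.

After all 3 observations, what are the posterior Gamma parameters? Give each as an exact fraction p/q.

alpha=23, beta=24/5

obs 1: x=6 → posterior Gamma(14, 14/5)
obs 2: x=3 → posterior Gamma(17, 19/5)
obs 3: x=6 → posterior Gamma(23, 24/5)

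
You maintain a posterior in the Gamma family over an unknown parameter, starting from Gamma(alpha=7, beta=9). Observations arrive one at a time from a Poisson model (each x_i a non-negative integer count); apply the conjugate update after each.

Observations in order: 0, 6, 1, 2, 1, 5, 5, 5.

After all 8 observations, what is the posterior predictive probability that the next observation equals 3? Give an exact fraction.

442799468220207374972847877599017883256507/2687742757687084344669263063943122125848576

obs 1: x=0 → posterior Gamma(7, 10)
obs 2: x=6 → posterior Gamma(13, 11)
obs 3: x=1 → posterior Gamma(14, 12)
obs 4: x=2 → posterior Gamma(16, 13)
obs 5: x=1 → posterior Gamma(17, 14)
obs 6: x=5 → posterior Gamma(22, 15)
obs 7: x=5 → posterior Gamma(27, 16)
obs 8: x=5 → posterior Gamma(32, 17)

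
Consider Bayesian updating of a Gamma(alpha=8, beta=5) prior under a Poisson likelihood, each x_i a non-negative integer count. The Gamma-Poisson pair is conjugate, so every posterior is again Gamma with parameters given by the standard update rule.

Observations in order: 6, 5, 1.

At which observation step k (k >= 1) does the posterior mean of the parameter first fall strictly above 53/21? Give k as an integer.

obs 1: x=6 → posterior Gamma(14, 6)
obs 2: x=5 → posterior Gamma(19, 7)
obs 3: x=1 → posterior Gamma(20, 8)

k = 2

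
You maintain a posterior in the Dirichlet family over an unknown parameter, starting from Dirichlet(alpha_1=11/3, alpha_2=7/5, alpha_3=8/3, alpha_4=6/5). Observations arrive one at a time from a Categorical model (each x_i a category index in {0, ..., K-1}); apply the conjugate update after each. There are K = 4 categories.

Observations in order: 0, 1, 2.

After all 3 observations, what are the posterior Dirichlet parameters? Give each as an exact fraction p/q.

obs 1: x=0 → posterior Dirichlet(14/3, 7/5, 8/3, 6/5)
obs 2: x=1 → posterior Dirichlet(14/3, 12/5, 8/3, 6/5)
obs 3: x=2 → posterior Dirichlet(14/3, 12/5, 11/3, 6/5)

alpha_1=14/3, alpha_2=12/5, alpha_3=11/3, alpha_4=6/5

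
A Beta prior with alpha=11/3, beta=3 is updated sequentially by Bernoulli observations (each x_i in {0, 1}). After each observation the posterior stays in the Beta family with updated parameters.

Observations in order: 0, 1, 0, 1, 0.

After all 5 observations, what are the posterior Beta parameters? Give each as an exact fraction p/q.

alpha=17/3, beta=6

obs 1: x=0 → posterior Beta(11/3, 4)
obs 2: x=1 → posterior Beta(14/3, 4)
obs 3: x=0 → posterior Beta(14/3, 5)
obs 4: x=1 → posterior Beta(17/3, 5)
obs 5: x=0 → posterior Beta(17/3, 6)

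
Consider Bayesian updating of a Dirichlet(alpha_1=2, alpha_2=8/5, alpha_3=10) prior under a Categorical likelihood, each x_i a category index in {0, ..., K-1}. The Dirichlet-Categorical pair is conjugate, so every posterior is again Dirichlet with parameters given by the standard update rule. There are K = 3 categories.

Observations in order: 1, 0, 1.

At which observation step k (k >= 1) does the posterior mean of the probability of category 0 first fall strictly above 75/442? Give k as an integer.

k = 2

obs 1: x=1 → posterior Dirichlet(2, 13/5, 10)
obs 2: x=0 → posterior Dirichlet(3, 13/5, 10)
obs 3: x=1 → posterior Dirichlet(3, 18/5, 10)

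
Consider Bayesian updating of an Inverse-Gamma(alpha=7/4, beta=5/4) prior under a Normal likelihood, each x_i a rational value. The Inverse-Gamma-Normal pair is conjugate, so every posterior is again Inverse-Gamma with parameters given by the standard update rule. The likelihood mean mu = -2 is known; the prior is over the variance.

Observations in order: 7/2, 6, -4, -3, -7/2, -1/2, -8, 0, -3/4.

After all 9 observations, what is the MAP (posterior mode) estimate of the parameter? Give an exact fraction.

obs 1: x=7/2 → posterior Inverse-Gamma(9/4, 131/8)
obs 2: x=6 → posterior Inverse-Gamma(11/4, 387/8)
obs 3: x=-4 → posterior Inverse-Gamma(13/4, 403/8)
obs 4: x=-3 → posterior Inverse-Gamma(15/4, 407/8)
obs 5: x=-7/2 → posterior Inverse-Gamma(17/4, 52)
obs 6: x=-1/2 → posterior Inverse-Gamma(19/4, 425/8)
obs 7: x=-8 → posterior Inverse-Gamma(21/4, 569/8)
obs 8: x=0 → posterior Inverse-Gamma(23/4, 585/8)
obs 9: x=-3/4 → posterior Inverse-Gamma(25/4, 2365/32)

2365/232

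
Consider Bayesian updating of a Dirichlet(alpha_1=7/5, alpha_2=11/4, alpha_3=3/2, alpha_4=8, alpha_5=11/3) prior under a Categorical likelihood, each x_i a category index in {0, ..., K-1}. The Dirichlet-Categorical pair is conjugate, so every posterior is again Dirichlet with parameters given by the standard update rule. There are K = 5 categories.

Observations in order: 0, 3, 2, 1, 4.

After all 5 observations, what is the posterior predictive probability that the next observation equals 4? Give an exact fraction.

280/1339

obs 1: x=0 → posterior Dirichlet(12/5, 11/4, 3/2, 8, 11/3)
obs 2: x=3 → posterior Dirichlet(12/5, 11/4, 3/2, 9, 11/3)
obs 3: x=2 → posterior Dirichlet(12/5, 11/4, 5/2, 9, 11/3)
obs 4: x=1 → posterior Dirichlet(12/5, 15/4, 5/2, 9, 11/3)
obs 5: x=4 → posterior Dirichlet(12/5, 15/4, 5/2, 9, 14/3)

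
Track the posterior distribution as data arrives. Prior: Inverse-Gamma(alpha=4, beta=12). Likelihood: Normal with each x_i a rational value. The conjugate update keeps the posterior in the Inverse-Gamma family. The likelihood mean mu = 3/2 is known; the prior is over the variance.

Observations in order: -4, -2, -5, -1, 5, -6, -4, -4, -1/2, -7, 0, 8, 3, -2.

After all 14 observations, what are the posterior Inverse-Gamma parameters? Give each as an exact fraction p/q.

obs 1: x=-4 → posterior Inverse-Gamma(9/2, 217/8)
obs 2: x=-2 → posterior Inverse-Gamma(5, 133/4)
obs 3: x=-5 → posterior Inverse-Gamma(11/2, 435/8)
obs 4: x=-1 → posterior Inverse-Gamma(6, 115/2)
obs 5: x=5 → posterior Inverse-Gamma(13/2, 509/8)
obs 6: x=-6 → posterior Inverse-Gamma(7, 367/4)
obs 7: x=-4 → posterior Inverse-Gamma(15/2, 855/8)
obs 8: x=-4 → posterior Inverse-Gamma(8, 122)
obs 9: x=-1/2 → posterior Inverse-Gamma(17/2, 124)
obs 10: x=-7 → posterior Inverse-Gamma(9, 1281/8)
obs 11: x=0 → posterior Inverse-Gamma(19/2, 645/4)
obs 12: x=8 → posterior Inverse-Gamma(10, 1459/8)
obs 13: x=3 → posterior Inverse-Gamma(21/2, 367/2)
obs 14: x=-2 → posterior Inverse-Gamma(11, 1517/8)

alpha=11, beta=1517/8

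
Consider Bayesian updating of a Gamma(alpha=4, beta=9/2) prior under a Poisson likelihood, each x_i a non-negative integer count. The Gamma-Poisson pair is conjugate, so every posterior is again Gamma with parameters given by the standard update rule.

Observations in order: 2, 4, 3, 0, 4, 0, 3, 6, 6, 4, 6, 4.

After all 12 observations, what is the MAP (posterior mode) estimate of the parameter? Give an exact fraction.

obs 1: x=2 → posterior Gamma(6, 11/2)
obs 2: x=4 → posterior Gamma(10, 13/2)
obs 3: x=3 → posterior Gamma(13, 15/2)
obs 4: x=0 → posterior Gamma(13, 17/2)
obs 5: x=4 → posterior Gamma(17, 19/2)
obs 6: x=0 → posterior Gamma(17, 21/2)
obs 7: x=3 → posterior Gamma(20, 23/2)
obs 8: x=6 → posterior Gamma(26, 25/2)
obs 9: x=6 → posterior Gamma(32, 27/2)
obs 10: x=4 → posterior Gamma(36, 29/2)
obs 11: x=6 → posterior Gamma(42, 31/2)
obs 12: x=4 → posterior Gamma(46, 33/2)

30/11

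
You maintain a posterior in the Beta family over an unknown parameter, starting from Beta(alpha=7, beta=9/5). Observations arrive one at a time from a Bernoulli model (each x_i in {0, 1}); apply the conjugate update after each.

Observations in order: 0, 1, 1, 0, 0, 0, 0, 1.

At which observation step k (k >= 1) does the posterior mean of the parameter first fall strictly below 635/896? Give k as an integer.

obs 1: x=0 → posterior Beta(7, 14/5)
obs 2: x=1 → posterior Beta(8, 14/5)
obs 3: x=1 → posterior Beta(9, 14/5)
obs 4: x=0 → posterior Beta(9, 19/5)
obs 5: x=0 → posterior Beta(9, 24/5)
obs 6: x=0 → posterior Beta(9, 29/5)
obs 7: x=0 → posterior Beta(9, 34/5)
obs 8: x=1 → posterior Beta(10, 34/5)

k = 4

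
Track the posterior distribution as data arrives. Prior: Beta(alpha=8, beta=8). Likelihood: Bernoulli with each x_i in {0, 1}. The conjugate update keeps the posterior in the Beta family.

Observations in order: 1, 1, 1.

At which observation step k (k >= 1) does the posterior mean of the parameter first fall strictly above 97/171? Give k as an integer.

obs 1: x=1 → posterior Beta(9, 8)
obs 2: x=1 → posterior Beta(10, 8)
obs 3: x=1 → posterior Beta(11, 8)

k = 3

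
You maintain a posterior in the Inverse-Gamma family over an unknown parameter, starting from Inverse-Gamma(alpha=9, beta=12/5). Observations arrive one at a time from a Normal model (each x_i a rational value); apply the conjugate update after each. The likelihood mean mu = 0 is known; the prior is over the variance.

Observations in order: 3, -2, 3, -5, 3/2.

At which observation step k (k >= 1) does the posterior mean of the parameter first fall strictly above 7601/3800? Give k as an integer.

k = 4

obs 1: x=3 → posterior Inverse-Gamma(19/2, 69/10)
obs 2: x=-2 → posterior Inverse-Gamma(10, 89/10)
obs 3: x=3 → posterior Inverse-Gamma(21/2, 67/5)
obs 4: x=-5 → posterior Inverse-Gamma(11, 259/10)
obs 5: x=3/2 → posterior Inverse-Gamma(23/2, 1081/40)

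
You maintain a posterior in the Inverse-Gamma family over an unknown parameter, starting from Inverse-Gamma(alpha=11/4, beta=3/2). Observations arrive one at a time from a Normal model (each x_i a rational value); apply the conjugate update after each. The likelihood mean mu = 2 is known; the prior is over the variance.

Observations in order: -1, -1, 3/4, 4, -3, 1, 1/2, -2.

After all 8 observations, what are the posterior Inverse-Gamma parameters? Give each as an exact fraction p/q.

alpha=27/4, beta=1133/32

obs 1: x=-1 → posterior Inverse-Gamma(13/4, 6)
obs 2: x=-1 → posterior Inverse-Gamma(15/4, 21/2)
obs 3: x=3/4 → posterior Inverse-Gamma(17/4, 361/32)
obs 4: x=4 → posterior Inverse-Gamma(19/4, 425/32)
obs 5: x=-3 → posterior Inverse-Gamma(21/4, 825/32)
obs 6: x=1 → posterior Inverse-Gamma(23/4, 841/32)
obs 7: x=1/2 → posterior Inverse-Gamma(25/4, 877/32)
obs 8: x=-2 → posterior Inverse-Gamma(27/4, 1133/32)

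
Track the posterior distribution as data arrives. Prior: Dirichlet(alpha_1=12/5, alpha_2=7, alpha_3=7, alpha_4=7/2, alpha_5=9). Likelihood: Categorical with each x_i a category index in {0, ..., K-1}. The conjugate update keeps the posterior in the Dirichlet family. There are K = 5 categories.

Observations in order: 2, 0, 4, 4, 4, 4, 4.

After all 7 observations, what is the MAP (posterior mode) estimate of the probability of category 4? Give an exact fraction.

obs 1: x=2 → posterior Dirichlet(12/5, 7, 8, 7/2, 9)
obs 2: x=0 → posterior Dirichlet(17/5, 7, 8, 7/2, 9)
obs 3: x=4 → posterior Dirichlet(17/5, 7, 8, 7/2, 10)
obs 4: x=4 → posterior Dirichlet(17/5, 7, 8, 7/2, 11)
obs 5: x=4 → posterior Dirichlet(17/5, 7, 8, 7/2, 12)
obs 6: x=4 → posterior Dirichlet(17/5, 7, 8, 7/2, 13)
obs 7: x=4 → posterior Dirichlet(17/5, 7, 8, 7/2, 14)

130/309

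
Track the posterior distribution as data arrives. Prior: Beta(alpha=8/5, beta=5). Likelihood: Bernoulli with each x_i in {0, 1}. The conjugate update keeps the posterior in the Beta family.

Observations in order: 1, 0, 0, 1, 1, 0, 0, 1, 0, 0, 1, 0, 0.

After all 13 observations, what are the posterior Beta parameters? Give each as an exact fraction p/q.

alpha=33/5, beta=13

obs 1: x=1 → posterior Beta(13/5, 5)
obs 2: x=0 → posterior Beta(13/5, 6)
obs 3: x=0 → posterior Beta(13/5, 7)
obs 4: x=1 → posterior Beta(18/5, 7)
obs 5: x=1 → posterior Beta(23/5, 7)
obs 6: x=0 → posterior Beta(23/5, 8)
obs 7: x=0 → posterior Beta(23/5, 9)
obs 8: x=1 → posterior Beta(28/5, 9)
obs 9: x=0 → posterior Beta(28/5, 10)
obs 10: x=0 → posterior Beta(28/5, 11)
obs 11: x=1 → posterior Beta(33/5, 11)
obs 12: x=0 → posterior Beta(33/5, 12)
obs 13: x=0 → posterior Beta(33/5, 13)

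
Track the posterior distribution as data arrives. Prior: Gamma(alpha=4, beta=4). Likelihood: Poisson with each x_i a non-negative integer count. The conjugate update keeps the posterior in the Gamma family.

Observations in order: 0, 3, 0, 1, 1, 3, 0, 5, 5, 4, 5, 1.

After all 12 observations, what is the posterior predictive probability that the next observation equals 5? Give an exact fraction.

obs 1: x=0 → posterior Gamma(4, 5)
obs 2: x=3 → posterior Gamma(7, 6)
obs 3: x=0 → posterior Gamma(7, 7)
obs 4: x=1 → posterior Gamma(8, 8)
obs 5: x=1 → posterior Gamma(9, 9)
obs 6: x=3 → posterior Gamma(12, 10)
obs 7: x=0 → posterior Gamma(12, 11)
obs 8: x=5 → posterior Gamma(17, 12)
obs 9: x=5 → posterior Gamma(22, 13)
obs 10: x=4 → posterior Gamma(26, 14)
obs 11: x=5 → posterior Gamma(31, 15)
obs 12: x=1 → posterior Gamma(32, 16)

7546101768838731365763795294406891857248256/197770344305988984840145602058543169130838081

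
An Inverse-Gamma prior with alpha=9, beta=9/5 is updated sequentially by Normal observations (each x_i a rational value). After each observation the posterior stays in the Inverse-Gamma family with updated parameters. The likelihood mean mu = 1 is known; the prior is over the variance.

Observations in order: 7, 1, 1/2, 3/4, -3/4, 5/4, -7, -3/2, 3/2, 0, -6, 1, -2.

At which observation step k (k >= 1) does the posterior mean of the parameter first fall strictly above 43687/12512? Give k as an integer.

k = 7

obs 1: x=7 → posterior Inverse-Gamma(19/2, 99/5)
obs 2: x=1 → posterior Inverse-Gamma(10, 99/5)
obs 3: x=1/2 → posterior Inverse-Gamma(21/2, 797/40)
obs 4: x=3/4 → posterior Inverse-Gamma(11, 3193/160)
obs 5: x=-3/4 → posterior Inverse-Gamma(23/2, 1719/80)
obs 6: x=5/4 → posterior Inverse-Gamma(12, 3443/160)
obs 7: x=-7 → posterior Inverse-Gamma(25/2, 8563/160)
obs 8: x=-3/2 → posterior Inverse-Gamma(13, 9063/160)
obs 9: x=3/2 → posterior Inverse-Gamma(27/2, 9083/160)
obs 10: x=0 → posterior Inverse-Gamma(14, 9163/160)
obs 11: x=-6 → posterior Inverse-Gamma(29/2, 13083/160)
obs 12: x=1 → posterior Inverse-Gamma(15, 13083/160)
obs 13: x=-2 → posterior Inverse-Gamma(31/2, 13803/160)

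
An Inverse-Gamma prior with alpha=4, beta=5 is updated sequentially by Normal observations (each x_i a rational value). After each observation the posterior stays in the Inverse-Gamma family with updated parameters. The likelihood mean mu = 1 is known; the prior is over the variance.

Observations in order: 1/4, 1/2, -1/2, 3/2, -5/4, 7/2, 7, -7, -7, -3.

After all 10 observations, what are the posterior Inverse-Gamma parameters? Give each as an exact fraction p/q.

obs 1: x=1/4 → posterior Inverse-Gamma(9/2, 169/32)
obs 2: x=1/2 → posterior Inverse-Gamma(5, 173/32)
obs 3: x=-1/2 → posterior Inverse-Gamma(11/2, 209/32)
obs 4: x=3/2 → posterior Inverse-Gamma(6, 213/32)
obs 5: x=-5/4 → posterior Inverse-Gamma(13/2, 147/16)
obs 6: x=7/2 → posterior Inverse-Gamma(7, 197/16)
obs 7: x=7 → posterior Inverse-Gamma(15/2, 485/16)
obs 8: x=-7 → posterior Inverse-Gamma(8, 997/16)
obs 9: x=-7 → posterior Inverse-Gamma(17/2, 1509/16)
obs 10: x=-3 → posterior Inverse-Gamma(9, 1637/16)

alpha=9, beta=1637/16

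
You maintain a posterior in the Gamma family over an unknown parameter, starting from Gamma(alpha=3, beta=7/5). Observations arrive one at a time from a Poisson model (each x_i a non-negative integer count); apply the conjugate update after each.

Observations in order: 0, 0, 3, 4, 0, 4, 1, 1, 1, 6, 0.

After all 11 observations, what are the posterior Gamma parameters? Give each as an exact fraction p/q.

obs 1: x=0 → posterior Gamma(3, 12/5)
obs 2: x=0 → posterior Gamma(3, 17/5)
obs 3: x=3 → posterior Gamma(6, 22/5)
obs 4: x=4 → posterior Gamma(10, 27/5)
obs 5: x=0 → posterior Gamma(10, 32/5)
obs 6: x=4 → posterior Gamma(14, 37/5)
obs 7: x=1 → posterior Gamma(15, 42/5)
obs 8: x=1 → posterior Gamma(16, 47/5)
obs 9: x=1 → posterior Gamma(17, 52/5)
obs 10: x=6 → posterior Gamma(23, 57/5)
obs 11: x=0 → posterior Gamma(23, 62/5)

alpha=23, beta=62/5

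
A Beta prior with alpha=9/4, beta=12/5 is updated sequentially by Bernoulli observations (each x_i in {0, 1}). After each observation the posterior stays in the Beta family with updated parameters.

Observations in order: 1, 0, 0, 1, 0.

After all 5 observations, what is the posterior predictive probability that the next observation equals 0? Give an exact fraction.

obs 1: x=1 → posterior Beta(13/4, 12/5)
obs 2: x=0 → posterior Beta(13/4, 17/5)
obs 3: x=0 → posterior Beta(13/4, 22/5)
obs 4: x=1 → posterior Beta(17/4, 22/5)
obs 5: x=0 → posterior Beta(17/4, 27/5)

108/193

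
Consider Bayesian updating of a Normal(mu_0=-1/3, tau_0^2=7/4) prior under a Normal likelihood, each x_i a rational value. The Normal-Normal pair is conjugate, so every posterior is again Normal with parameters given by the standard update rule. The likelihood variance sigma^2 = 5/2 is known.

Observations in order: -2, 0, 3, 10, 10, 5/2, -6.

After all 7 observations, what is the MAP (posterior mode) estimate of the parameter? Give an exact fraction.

715/354

obs 1: x=-2 → posterior Normal(-52/51, 35/34)
obs 2: x=0 → posterior Normal(-13/18, 35/48)
obs 3: x=3 → posterior Normal(11/93, 35/62)
obs 4: x=10 → posterior Normal(221/114, 35/76)
obs 5: x=10 → posterior Normal(431/135, 7/18)
obs 6: x=5/2 → posterior Normal(967/312, 35/104)
obs 7: x=-6 → posterior Normal(715/354, 35/118)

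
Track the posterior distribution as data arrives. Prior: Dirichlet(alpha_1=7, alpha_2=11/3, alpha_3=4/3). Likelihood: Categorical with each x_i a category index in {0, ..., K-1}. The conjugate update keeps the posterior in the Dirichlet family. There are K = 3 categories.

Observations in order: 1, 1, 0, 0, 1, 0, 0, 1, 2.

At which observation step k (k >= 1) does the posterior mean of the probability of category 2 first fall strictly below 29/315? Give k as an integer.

k = 3

obs 1: x=1 → posterior Dirichlet(7, 14/3, 4/3)
obs 2: x=1 → posterior Dirichlet(7, 17/3, 4/3)
obs 3: x=0 → posterior Dirichlet(8, 17/3, 4/3)
obs 4: x=0 → posterior Dirichlet(9, 17/3, 4/3)
obs 5: x=1 → posterior Dirichlet(9, 20/3, 4/3)
obs 6: x=0 → posterior Dirichlet(10, 20/3, 4/3)
obs 7: x=0 → posterior Dirichlet(11, 20/3, 4/3)
obs 8: x=1 → posterior Dirichlet(11, 23/3, 4/3)
obs 9: x=2 → posterior Dirichlet(11, 23/3, 7/3)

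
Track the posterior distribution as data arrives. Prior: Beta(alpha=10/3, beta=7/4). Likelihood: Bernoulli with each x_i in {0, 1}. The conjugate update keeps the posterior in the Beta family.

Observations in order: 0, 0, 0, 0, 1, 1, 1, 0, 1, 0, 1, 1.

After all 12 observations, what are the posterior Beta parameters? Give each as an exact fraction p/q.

obs 1: x=0 → posterior Beta(10/3, 11/4)
obs 2: x=0 → posterior Beta(10/3, 15/4)
obs 3: x=0 → posterior Beta(10/3, 19/4)
obs 4: x=0 → posterior Beta(10/3, 23/4)
obs 5: x=1 → posterior Beta(13/3, 23/4)
obs 6: x=1 → posterior Beta(16/3, 23/4)
obs 7: x=1 → posterior Beta(19/3, 23/4)
obs 8: x=0 → posterior Beta(19/3, 27/4)
obs 9: x=1 → posterior Beta(22/3, 27/4)
obs 10: x=0 → posterior Beta(22/3, 31/4)
obs 11: x=1 → posterior Beta(25/3, 31/4)
obs 12: x=1 → posterior Beta(28/3, 31/4)

alpha=28/3, beta=31/4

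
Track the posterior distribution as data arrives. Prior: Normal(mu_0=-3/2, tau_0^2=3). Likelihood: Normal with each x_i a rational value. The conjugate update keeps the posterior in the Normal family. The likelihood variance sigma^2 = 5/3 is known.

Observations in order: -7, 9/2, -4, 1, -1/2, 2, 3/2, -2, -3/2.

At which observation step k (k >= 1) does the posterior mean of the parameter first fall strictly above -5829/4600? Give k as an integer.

obs 1: x=-7 → posterior Normal(-141/28, 15/14)
obs 2: x=9/2 → posterior Normal(-30/23, 15/23)
obs 3: x=-4 → posterior Normal(-33/16, 15/32)
obs 4: x=1 → posterior Normal(-57/41, 15/41)
obs 5: x=-1/2 → posterior Normal(-123/100, 3/10)
obs 6: x=2 → posterior Normal(-87/118, 15/59)
obs 7: x=3/2 → posterior Normal(-15/34, 15/68)
obs 8: x=-2 → posterior Normal(-48/77, 15/77)
obs 9: x=-3/2 → posterior Normal(-123/172, 15/86)

k = 5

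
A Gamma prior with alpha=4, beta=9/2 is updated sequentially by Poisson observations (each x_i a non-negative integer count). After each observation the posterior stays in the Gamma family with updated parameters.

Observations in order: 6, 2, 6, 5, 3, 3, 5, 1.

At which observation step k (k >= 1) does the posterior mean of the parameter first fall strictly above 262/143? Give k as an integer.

k = 2

obs 1: x=6 → posterior Gamma(10, 11/2)
obs 2: x=2 → posterior Gamma(12, 13/2)
obs 3: x=6 → posterior Gamma(18, 15/2)
obs 4: x=5 → posterior Gamma(23, 17/2)
obs 5: x=3 → posterior Gamma(26, 19/2)
obs 6: x=3 → posterior Gamma(29, 21/2)
obs 7: x=5 → posterior Gamma(34, 23/2)
obs 8: x=1 → posterior Gamma(35, 25/2)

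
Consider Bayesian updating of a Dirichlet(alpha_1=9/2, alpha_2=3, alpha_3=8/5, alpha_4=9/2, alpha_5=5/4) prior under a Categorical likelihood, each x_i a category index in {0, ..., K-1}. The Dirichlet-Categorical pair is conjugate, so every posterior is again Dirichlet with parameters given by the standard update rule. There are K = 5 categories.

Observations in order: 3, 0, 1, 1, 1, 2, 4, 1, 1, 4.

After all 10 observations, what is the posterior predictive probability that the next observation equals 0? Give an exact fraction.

110/497

obs 1: x=3 → posterior Dirichlet(9/2, 3, 8/5, 11/2, 5/4)
obs 2: x=0 → posterior Dirichlet(11/2, 3, 8/5, 11/2, 5/4)
obs 3: x=1 → posterior Dirichlet(11/2, 4, 8/5, 11/2, 5/4)
obs 4: x=1 → posterior Dirichlet(11/2, 5, 8/5, 11/2, 5/4)
obs 5: x=1 → posterior Dirichlet(11/2, 6, 8/5, 11/2, 5/4)
obs 6: x=2 → posterior Dirichlet(11/2, 6, 13/5, 11/2, 5/4)
obs 7: x=4 → posterior Dirichlet(11/2, 6, 13/5, 11/2, 9/4)
obs 8: x=1 → posterior Dirichlet(11/2, 7, 13/5, 11/2, 9/4)
obs 9: x=1 → posterior Dirichlet(11/2, 8, 13/5, 11/2, 9/4)
obs 10: x=4 → posterior Dirichlet(11/2, 8, 13/5, 11/2, 13/4)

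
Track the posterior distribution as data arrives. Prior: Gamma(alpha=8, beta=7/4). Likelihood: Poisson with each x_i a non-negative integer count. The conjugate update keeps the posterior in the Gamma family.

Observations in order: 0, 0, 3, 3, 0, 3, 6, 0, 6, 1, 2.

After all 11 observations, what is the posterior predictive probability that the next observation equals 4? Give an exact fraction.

1069356586742565061400277955832971954519341153257836033062912/8178885574471277606968109913151143267168663442134857177734375

obs 1: x=0 → posterior Gamma(8, 11/4)
obs 2: x=0 → posterior Gamma(8, 15/4)
obs 3: x=3 → posterior Gamma(11, 19/4)
obs 4: x=3 → posterior Gamma(14, 23/4)
obs 5: x=0 → posterior Gamma(14, 27/4)
obs 6: x=3 → posterior Gamma(17, 31/4)
obs 7: x=6 → posterior Gamma(23, 35/4)
obs 8: x=0 → posterior Gamma(23, 39/4)
obs 9: x=6 → posterior Gamma(29, 43/4)
obs 10: x=1 → posterior Gamma(30, 47/4)
obs 11: x=2 → posterior Gamma(32, 51/4)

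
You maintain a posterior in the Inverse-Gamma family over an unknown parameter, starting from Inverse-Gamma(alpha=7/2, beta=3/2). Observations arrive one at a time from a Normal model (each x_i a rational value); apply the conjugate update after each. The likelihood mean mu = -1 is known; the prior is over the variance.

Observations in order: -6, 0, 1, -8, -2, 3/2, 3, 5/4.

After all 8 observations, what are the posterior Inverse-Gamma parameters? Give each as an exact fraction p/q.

obs 1: x=-6 → posterior Inverse-Gamma(4, 14)
obs 2: x=0 → posterior Inverse-Gamma(9/2, 29/2)
obs 3: x=1 → posterior Inverse-Gamma(5, 33/2)
obs 4: x=-8 → posterior Inverse-Gamma(11/2, 41)
obs 5: x=-2 → posterior Inverse-Gamma(6, 83/2)
obs 6: x=3/2 → posterior Inverse-Gamma(13/2, 357/8)
obs 7: x=3 → posterior Inverse-Gamma(7, 421/8)
obs 8: x=5/4 → posterior Inverse-Gamma(15/2, 1765/32)

alpha=15/2, beta=1765/32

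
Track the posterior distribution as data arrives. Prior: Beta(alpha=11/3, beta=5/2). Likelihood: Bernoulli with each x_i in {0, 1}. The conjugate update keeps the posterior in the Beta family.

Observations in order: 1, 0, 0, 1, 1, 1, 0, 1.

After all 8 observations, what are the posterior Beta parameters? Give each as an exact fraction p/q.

alpha=26/3, beta=11/2

obs 1: x=1 → posterior Beta(14/3, 5/2)
obs 2: x=0 → posterior Beta(14/3, 7/2)
obs 3: x=0 → posterior Beta(14/3, 9/2)
obs 4: x=1 → posterior Beta(17/3, 9/2)
obs 5: x=1 → posterior Beta(20/3, 9/2)
obs 6: x=1 → posterior Beta(23/3, 9/2)
obs 7: x=0 → posterior Beta(23/3, 11/2)
obs 8: x=1 → posterior Beta(26/3, 11/2)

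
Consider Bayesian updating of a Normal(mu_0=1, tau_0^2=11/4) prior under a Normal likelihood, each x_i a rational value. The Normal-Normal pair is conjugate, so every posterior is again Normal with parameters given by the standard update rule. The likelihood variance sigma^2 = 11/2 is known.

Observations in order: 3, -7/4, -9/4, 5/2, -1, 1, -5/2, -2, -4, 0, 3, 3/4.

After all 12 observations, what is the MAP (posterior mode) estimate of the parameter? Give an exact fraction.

-5/56

obs 1: x=3 → posterior Normal(5/3, 11/6)
obs 2: x=-7/4 → posterior Normal(13/16, 11/8)
obs 3: x=-9/4 → posterior Normal(1/5, 11/10)
obs 4: x=5/2 → posterior Normal(7/12, 11/12)
obs 5: x=-1 → posterior Normal(5/14, 11/14)
obs 6: x=1 → posterior Normal(7/16, 11/16)
obs 7: x=-5/2 → posterior Normal(1/9, 11/18)
obs 8: x=-2 → posterior Normal(-1/10, 11/20)
obs 9: x=-4 → posterior Normal(-5/11, 1/2)
obs 10: x=0 → posterior Normal(-5/12, 11/24)
obs 11: x=3 → posterior Normal(-2/13, 11/26)
obs 12: x=3/4 → posterior Normal(-5/56, 11/28)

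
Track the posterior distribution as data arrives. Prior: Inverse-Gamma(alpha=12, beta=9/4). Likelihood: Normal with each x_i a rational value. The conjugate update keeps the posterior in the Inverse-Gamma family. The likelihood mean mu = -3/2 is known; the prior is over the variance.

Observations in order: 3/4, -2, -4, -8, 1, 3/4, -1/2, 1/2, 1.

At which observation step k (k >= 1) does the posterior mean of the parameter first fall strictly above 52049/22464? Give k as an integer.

obs 1: x=3/4 → posterior Inverse-Gamma(25/2, 153/32)
obs 2: x=-2 → posterior Inverse-Gamma(13, 157/32)
obs 3: x=-4 → posterior Inverse-Gamma(27/2, 257/32)
obs 4: x=-8 → posterior Inverse-Gamma(14, 933/32)
obs 5: x=1 → posterior Inverse-Gamma(29/2, 1033/32)
obs 6: x=3/4 → posterior Inverse-Gamma(15, 557/16)
obs 7: x=-1/2 → posterior Inverse-Gamma(31/2, 565/16)
obs 8: x=1/2 → posterior Inverse-Gamma(16, 597/16)
obs 9: x=1 → posterior Inverse-Gamma(33/2, 647/16)

k = 5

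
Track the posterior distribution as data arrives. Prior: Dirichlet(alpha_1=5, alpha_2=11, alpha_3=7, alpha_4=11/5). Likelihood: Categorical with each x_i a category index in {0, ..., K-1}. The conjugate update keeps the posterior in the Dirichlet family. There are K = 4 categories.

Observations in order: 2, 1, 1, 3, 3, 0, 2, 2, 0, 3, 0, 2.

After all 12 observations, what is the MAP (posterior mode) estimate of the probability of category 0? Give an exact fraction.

35/166

obs 1: x=2 → posterior Dirichlet(5, 11, 8, 11/5)
obs 2: x=1 → posterior Dirichlet(5, 12, 8, 11/5)
obs 3: x=1 → posterior Dirichlet(5, 13, 8, 11/5)
obs 4: x=3 → posterior Dirichlet(5, 13, 8, 16/5)
obs 5: x=3 → posterior Dirichlet(5, 13, 8, 21/5)
obs 6: x=0 → posterior Dirichlet(6, 13, 8, 21/5)
obs 7: x=2 → posterior Dirichlet(6, 13, 9, 21/5)
obs 8: x=2 → posterior Dirichlet(6, 13, 10, 21/5)
obs 9: x=0 → posterior Dirichlet(7, 13, 10, 21/5)
obs 10: x=3 → posterior Dirichlet(7, 13, 10, 26/5)
obs 11: x=0 → posterior Dirichlet(8, 13, 10, 26/5)
obs 12: x=2 → posterior Dirichlet(8, 13, 11, 26/5)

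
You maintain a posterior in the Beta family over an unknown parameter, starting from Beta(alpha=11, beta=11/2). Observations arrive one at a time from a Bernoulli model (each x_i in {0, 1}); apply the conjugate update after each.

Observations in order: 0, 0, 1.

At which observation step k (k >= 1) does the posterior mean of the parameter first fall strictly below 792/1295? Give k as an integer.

k = 2

obs 1: x=0 → posterior Beta(11, 13/2)
obs 2: x=0 → posterior Beta(11, 15/2)
obs 3: x=1 → posterior Beta(12, 15/2)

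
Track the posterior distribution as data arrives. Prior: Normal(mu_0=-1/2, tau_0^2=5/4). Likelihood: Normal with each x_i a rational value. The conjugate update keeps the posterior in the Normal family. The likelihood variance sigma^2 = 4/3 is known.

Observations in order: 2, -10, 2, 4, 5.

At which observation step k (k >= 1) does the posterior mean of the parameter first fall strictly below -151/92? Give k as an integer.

k = 2

obs 1: x=2 → posterior Normal(22/31, 20/31)
obs 2: x=-10 → posterior Normal(-64/23, 10/23)
obs 3: x=2 → posterior Normal(-98/61, 20/61)
obs 4: x=4 → posterior Normal(-1/2, 5/19)
obs 5: x=5 → posterior Normal(37/91, 20/91)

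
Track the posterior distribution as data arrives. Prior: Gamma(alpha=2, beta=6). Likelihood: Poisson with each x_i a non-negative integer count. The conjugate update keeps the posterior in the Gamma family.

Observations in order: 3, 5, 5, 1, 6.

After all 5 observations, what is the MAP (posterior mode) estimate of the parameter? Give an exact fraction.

obs 1: x=3 → posterior Gamma(5, 7)
obs 2: x=5 → posterior Gamma(10, 8)
obs 3: x=5 → posterior Gamma(15, 9)
obs 4: x=1 → posterior Gamma(16, 10)
obs 5: x=6 → posterior Gamma(22, 11)

21/11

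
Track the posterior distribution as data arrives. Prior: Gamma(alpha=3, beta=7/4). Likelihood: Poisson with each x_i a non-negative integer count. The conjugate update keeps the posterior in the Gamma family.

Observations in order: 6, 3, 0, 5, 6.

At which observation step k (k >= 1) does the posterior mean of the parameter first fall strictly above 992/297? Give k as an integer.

k = 5

obs 1: x=6 → posterior Gamma(9, 11/4)
obs 2: x=3 → posterior Gamma(12, 15/4)
obs 3: x=0 → posterior Gamma(12, 19/4)
obs 4: x=5 → posterior Gamma(17, 23/4)
obs 5: x=6 → posterior Gamma(23, 27/4)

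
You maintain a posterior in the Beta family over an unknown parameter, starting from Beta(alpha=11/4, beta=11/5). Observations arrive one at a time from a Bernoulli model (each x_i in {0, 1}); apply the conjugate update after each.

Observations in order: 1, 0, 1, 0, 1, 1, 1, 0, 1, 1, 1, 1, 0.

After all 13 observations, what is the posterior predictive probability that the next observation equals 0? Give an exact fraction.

124/359

obs 1: x=1 → posterior Beta(15/4, 11/5)
obs 2: x=0 → posterior Beta(15/4, 16/5)
obs 3: x=1 → posterior Beta(19/4, 16/5)
obs 4: x=0 → posterior Beta(19/4, 21/5)
obs 5: x=1 → posterior Beta(23/4, 21/5)
obs 6: x=1 → posterior Beta(27/4, 21/5)
obs 7: x=1 → posterior Beta(31/4, 21/5)
obs 8: x=0 → posterior Beta(31/4, 26/5)
obs 9: x=1 → posterior Beta(35/4, 26/5)
obs 10: x=1 → posterior Beta(39/4, 26/5)
obs 11: x=1 → posterior Beta(43/4, 26/5)
obs 12: x=1 → posterior Beta(47/4, 26/5)
obs 13: x=0 → posterior Beta(47/4, 31/5)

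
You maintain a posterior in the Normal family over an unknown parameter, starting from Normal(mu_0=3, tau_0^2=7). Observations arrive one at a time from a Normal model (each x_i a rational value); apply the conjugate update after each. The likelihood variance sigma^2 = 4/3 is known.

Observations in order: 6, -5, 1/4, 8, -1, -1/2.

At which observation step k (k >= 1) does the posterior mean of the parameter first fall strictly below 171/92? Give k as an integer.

obs 1: x=6 → posterior Normal(138/25, 28/25)
obs 2: x=-5 → posterior Normal(33/46, 14/23)
obs 3: x=1/4 → posterior Normal(153/268, 28/67)
obs 4: x=8 → posterior Normal(75/32, 7/22)
obs 5: x=-1 → posterior Normal(741/436, 28/109)
obs 6: x=-1/2 → posterior Normal(699/520, 14/65)

k = 2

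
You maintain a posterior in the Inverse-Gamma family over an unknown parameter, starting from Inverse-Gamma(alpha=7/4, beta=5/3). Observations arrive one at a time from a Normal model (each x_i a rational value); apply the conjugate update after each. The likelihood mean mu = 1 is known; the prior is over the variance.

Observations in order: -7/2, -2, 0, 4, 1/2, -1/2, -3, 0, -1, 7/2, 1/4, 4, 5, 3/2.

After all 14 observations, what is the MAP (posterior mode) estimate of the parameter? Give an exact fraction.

4711/936

obs 1: x=-7/2 → posterior Inverse-Gamma(9/4, 283/24)
obs 2: x=-2 → posterior Inverse-Gamma(11/4, 391/24)
obs 3: x=0 → posterior Inverse-Gamma(13/4, 403/24)
obs 4: x=4 → posterior Inverse-Gamma(15/4, 511/24)
obs 5: x=1/2 → posterior Inverse-Gamma(17/4, 257/12)
obs 6: x=-1/2 → posterior Inverse-Gamma(19/4, 541/24)
obs 7: x=-3 → posterior Inverse-Gamma(21/4, 733/24)
obs 8: x=0 → posterior Inverse-Gamma(23/4, 745/24)
obs 9: x=-1 → posterior Inverse-Gamma(25/4, 793/24)
obs 10: x=7/2 → posterior Inverse-Gamma(27/4, 217/6)
obs 11: x=1/4 → posterior Inverse-Gamma(29/4, 3499/96)
obs 12: x=4 → posterior Inverse-Gamma(31/4, 3931/96)
obs 13: x=5 → posterior Inverse-Gamma(33/4, 4699/96)
obs 14: x=3/2 → posterior Inverse-Gamma(35/4, 4711/96)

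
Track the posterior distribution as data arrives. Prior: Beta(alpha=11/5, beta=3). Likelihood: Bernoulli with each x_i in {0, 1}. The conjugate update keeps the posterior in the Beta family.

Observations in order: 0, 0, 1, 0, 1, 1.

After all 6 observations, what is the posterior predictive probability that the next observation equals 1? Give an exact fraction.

obs 1: x=0 → posterior Beta(11/5, 4)
obs 2: x=0 → posterior Beta(11/5, 5)
obs 3: x=1 → posterior Beta(16/5, 5)
obs 4: x=0 → posterior Beta(16/5, 6)
obs 5: x=1 → posterior Beta(21/5, 6)
obs 6: x=1 → posterior Beta(26/5, 6)

13/28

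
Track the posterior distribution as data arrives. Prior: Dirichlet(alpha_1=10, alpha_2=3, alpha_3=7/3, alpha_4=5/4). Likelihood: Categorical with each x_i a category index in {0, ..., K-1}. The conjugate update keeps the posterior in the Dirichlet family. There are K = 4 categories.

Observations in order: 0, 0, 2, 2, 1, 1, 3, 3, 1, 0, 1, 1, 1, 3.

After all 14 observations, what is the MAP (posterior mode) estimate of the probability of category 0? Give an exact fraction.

144/319

obs 1: x=0 → posterior Dirichlet(11, 3, 7/3, 5/4)
obs 2: x=0 → posterior Dirichlet(12, 3, 7/3, 5/4)
obs 3: x=2 → posterior Dirichlet(12, 3, 10/3, 5/4)
obs 4: x=2 → posterior Dirichlet(12, 3, 13/3, 5/4)
obs 5: x=1 → posterior Dirichlet(12, 4, 13/3, 5/4)
obs 6: x=1 → posterior Dirichlet(12, 5, 13/3, 5/4)
obs 7: x=3 → posterior Dirichlet(12, 5, 13/3, 9/4)
obs 8: x=3 → posterior Dirichlet(12, 5, 13/3, 13/4)
obs 9: x=1 → posterior Dirichlet(12, 6, 13/3, 13/4)
obs 10: x=0 → posterior Dirichlet(13, 6, 13/3, 13/4)
obs 11: x=1 → posterior Dirichlet(13, 7, 13/3, 13/4)
obs 12: x=1 → posterior Dirichlet(13, 8, 13/3, 13/4)
obs 13: x=1 → posterior Dirichlet(13, 9, 13/3, 13/4)
obs 14: x=3 → posterior Dirichlet(13, 9, 13/3, 17/4)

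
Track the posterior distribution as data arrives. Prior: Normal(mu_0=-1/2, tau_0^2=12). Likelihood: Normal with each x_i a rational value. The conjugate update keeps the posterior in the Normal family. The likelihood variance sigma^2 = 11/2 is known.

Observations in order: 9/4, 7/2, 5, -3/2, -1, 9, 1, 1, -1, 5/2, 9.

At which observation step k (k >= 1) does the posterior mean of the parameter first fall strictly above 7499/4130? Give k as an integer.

obs 1: x=9/4 → posterior Normal(97/70, 132/35)
obs 2: x=7/2 → posterior Normal(265/118, 132/59)
obs 3: x=5 → posterior Normal(505/166, 132/83)
obs 4: x=-3/2 → posterior Normal(433/214, 132/107)
obs 5: x=-1 → posterior Normal(385/262, 132/131)
obs 6: x=9 → posterior Normal(817/310, 132/155)
obs 7: x=1 → posterior Normal(865/358, 132/179)
obs 8: x=1 → posterior Normal(913/406, 132/203)
obs 9: x=-1 → posterior Normal(865/454, 132/227)
obs 10: x=5/2 → posterior Normal(985/502, 132/251)
obs 11: x=9 → posterior Normal(1417/550, 12/25)

k = 2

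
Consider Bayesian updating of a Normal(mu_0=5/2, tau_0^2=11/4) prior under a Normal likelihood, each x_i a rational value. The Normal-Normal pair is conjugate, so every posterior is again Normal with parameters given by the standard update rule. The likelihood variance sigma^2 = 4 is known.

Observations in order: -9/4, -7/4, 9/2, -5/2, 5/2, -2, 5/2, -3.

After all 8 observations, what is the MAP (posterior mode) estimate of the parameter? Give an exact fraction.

9/52

obs 1: x=-9/4 → posterior Normal(61/108, 44/27)
obs 2: x=-7/4 → posterior Normal(-2/19, 22/19)
obs 3: x=9/2 → posterior Normal(13/14, 44/49)
obs 4: x=-5/2 → posterior Normal(3/10, 11/15)
obs 5: x=5/2 → posterior Normal(91/142, 44/71)
obs 6: x=-2 → posterior Normal(47/164, 22/41)
obs 7: x=5/2 → posterior Normal(17/31, 44/93)
obs 8: x=-3 → posterior Normal(9/52, 11/26)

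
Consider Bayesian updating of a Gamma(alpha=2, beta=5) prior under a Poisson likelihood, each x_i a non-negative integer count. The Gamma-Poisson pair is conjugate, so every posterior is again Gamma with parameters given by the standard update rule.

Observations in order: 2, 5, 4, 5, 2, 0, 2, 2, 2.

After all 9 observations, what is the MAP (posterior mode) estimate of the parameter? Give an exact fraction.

obs 1: x=2 → posterior Gamma(4, 6)
obs 2: x=5 → posterior Gamma(9, 7)
obs 3: x=4 → posterior Gamma(13, 8)
obs 4: x=5 → posterior Gamma(18, 9)
obs 5: x=2 → posterior Gamma(20, 10)
obs 6: x=0 → posterior Gamma(20, 11)
obs 7: x=2 → posterior Gamma(22, 12)
obs 8: x=2 → posterior Gamma(24, 13)
obs 9: x=2 → posterior Gamma(26, 14)

25/14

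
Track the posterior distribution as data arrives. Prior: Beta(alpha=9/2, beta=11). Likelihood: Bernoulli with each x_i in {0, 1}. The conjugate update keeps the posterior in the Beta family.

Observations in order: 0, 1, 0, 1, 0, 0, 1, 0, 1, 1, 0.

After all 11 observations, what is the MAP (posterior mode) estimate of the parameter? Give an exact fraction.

obs 1: x=0 → posterior Beta(9/2, 12)
obs 2: x=1 → posterior Beta(11/2, 12)
obs 3: x=0 → posterior Beta(11/2, 13)
obs 4: x=1 → posterior Beta(13/2, 13)
obs 5: x=0 → posterior Beta(13/2, 14)
obs 6: x=0 → posterior Beta(13/2, 15)
obs 7: x=1 → posterior Beta(15/2, 15)
obs 8: x=0 → posterior Beta(15/2, 16)
obs 9: x=1 → posterior Beta(17/2, 16)
obs 10: x=1 → posterior Beta(19/2, 16)
obs 11: x=0 → posterior Beta(19/2, 17)

17/49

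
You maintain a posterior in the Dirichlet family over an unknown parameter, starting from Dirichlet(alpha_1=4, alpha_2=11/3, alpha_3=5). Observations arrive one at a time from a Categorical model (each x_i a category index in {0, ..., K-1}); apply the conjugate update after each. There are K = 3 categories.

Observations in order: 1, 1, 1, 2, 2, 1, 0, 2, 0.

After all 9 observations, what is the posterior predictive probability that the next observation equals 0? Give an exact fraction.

18/65

obs 1: x=1 → posterior Dirichlet(4, 14/3, 5)
obs 2: x=1 → posterior Dirichlet(4, 17/3, 5)
obs 3: x=1 → posterior Dirichlet(4, 20/3, 5)
obs 4: x=2 → posterior Dirichlet(4, 20/3, 6)
obs 5: x=2 → posterior Dirichlet(4, 20/3, 7)
obs 6: x=1 → posterior Dirichlet(4, 23/3, 7)
obs 7: x=0 → posterior Dirichlet(5, 23/3, 7)
obs 8: x=2 → posterior Dirichlet(5, 23/3, 8)
obs 9: x=0 → posterior Dirichlet(6, 23/3, 8)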